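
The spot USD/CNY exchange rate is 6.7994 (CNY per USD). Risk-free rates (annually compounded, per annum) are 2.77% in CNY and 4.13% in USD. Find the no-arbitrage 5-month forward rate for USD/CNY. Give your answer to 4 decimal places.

By covered interest parity, F = S · (1+r_CNY)^T / (1+r_USD)^T
= 6.7994 × 1.011450 / 1.017005 = 6.7994 × 0.994538
F = 6.7623 CNY per USD

6.7623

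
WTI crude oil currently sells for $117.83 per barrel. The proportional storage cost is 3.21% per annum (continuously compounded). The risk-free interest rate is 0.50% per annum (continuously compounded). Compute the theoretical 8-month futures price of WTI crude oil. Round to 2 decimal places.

$120.78 per barrel

Net carry = r + u − y = 0.0050 + 0.0321 − 0.0000 = 0.0371
F = S·e^((r+u−y)T) = 117.83 · e^(0.0371 × 8/12) = 117.83 · e^0.024733
= 117.83 × 1.025041 = $120.78 per barrel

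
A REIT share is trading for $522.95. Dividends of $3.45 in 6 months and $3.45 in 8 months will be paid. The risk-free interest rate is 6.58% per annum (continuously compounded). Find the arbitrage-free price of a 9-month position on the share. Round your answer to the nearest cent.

$542.43

PV(dividends) I = 3.45·e^(−0.0658·6/12) + 3.45·e^(−0.0658·8/12)
I = 3.3383 + 3.3019 = 6.6402
F = (S − I)·e^(rT) = (522.95 − 6.6402) · e^(0.0658·9/12)
= 516.3098 · e^0.049350 = 516.3098 × 1.050588 = $542.43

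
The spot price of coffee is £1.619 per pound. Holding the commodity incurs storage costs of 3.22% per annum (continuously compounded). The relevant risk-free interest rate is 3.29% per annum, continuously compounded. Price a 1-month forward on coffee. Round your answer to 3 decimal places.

£1.628 per pound

Net carry = r + u − y = 0.0329 + 0.0322 − 0.0000 = 0.0651
F = S·e^((r+u−y)T) = 1.619 · e^(0.0651 × 1/12) = 1.619 · e^0.005425
= 1.619 × 1.005440 = £1.628 per pound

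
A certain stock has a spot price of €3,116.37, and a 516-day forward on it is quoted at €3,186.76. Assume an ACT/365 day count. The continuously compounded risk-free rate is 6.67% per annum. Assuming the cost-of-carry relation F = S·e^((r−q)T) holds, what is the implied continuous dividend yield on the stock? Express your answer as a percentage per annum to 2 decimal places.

From F = S·e^((r−q)T): (r − q) = ln(F/S)/T
ln(3186.76/3116.37) = ln(1.022587) = 0.022336
(r − q) = 0.022336 / (516/365) = 0.015800
q = r − ln(F/S)/T = 0.0667 − 0.015800 = 0.050900
q = 5.09%

5.09%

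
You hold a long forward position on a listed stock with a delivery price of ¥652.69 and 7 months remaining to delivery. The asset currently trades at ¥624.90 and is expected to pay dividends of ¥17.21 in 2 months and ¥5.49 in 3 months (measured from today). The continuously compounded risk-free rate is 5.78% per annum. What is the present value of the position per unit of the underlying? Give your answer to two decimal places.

-¥28.61

PV(remaining dividends) I = 17.21·e^(−0.0578·2/12) + 5.49·e^(−0.0578·3/12) = 22.4562
Current forward F = (S − I)·e^(rT) = (624.90 − 22.4562)·e^(0.0578·7/12) = 602.4438 × 1.034292 = 623.1028
Value (long) = (F − K)·e^(−rT) = (623.1028 − 652.69) × 0.966845 = -28.6062
Value = -¥28.61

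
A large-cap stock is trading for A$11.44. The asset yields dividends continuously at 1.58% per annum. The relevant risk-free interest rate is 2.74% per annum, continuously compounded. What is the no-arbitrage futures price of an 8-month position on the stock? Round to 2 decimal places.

A$11.53

F = S·e^((r − q)T) = 11.44 · e^((0.0274 − 0.0158) × 8/12)
= 11.44 · e^0.007733 = 11.44 × 1.007763
F = A$11.53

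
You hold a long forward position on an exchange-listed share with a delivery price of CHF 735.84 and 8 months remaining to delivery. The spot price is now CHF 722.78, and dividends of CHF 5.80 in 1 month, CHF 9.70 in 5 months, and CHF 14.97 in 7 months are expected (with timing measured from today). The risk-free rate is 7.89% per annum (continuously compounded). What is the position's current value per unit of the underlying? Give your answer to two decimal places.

PV(remaining dividends) I = 5.80·e^(−0.0789·1/12) + 9.70·e^(−0.0789·5/12) + 14.97·e^(−0.0789·7/12) = 29.4449
Current forward F = (S − I)·e^(rT) = (722.78 − 29.4449)·e^(0.0789·8/12) = 693.3351 × 1.054008 = 730.7807
Value (long) = (F − K)·e^(−rT) = (730.7807 − 735.84) × 0.948759 = -4.8001
Value = -CHF 4.80

-CHF 4.80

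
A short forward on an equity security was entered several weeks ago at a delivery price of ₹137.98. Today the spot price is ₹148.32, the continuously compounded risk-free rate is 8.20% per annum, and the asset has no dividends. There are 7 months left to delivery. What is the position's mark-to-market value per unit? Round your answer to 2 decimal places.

Current fair forward for the remaining 7 months: F = S·e^(r·T), r = 0.0820
F = 148.32 · e^(0.0820 × 7/12) = 148.32 × 1.048996 = 155.5871
Value of long forward = (F − K)·e^(−rT) = (155.5871 − 137.98) · e^(−0.0820·7/12)
= 17.6071 × 0.953293 = 16.78
Short position value = −(long value) = -₹16.78

-₹16.78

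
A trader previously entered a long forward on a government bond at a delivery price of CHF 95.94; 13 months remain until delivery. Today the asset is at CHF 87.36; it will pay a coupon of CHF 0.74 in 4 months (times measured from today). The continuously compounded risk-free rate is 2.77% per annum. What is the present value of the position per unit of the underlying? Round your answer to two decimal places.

PV(remaining coupons) I = 0.74·e^(−0.0277·4/12) = 0.7332
Current forward F = (S − I)·e^(rT) = (87.36 − 0.7332)·e^(0.0277·13/12) = 86.6268 × 1.030463 = 89.2657
Value (long) = (F − K)·e^(−rT) = (89.2657 − 95.94) × 0.970437 = -6.4770
Value = -CHF 6.48

-CHF 6.48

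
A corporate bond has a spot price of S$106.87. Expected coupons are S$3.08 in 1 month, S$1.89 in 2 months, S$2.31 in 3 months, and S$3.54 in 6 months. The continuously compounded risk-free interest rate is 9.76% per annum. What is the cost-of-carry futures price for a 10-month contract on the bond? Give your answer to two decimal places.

PV(coupons) I = 3.08·e^(−0.0976·1/12) + 1.89·e^(−0.0976·2/12) + 2.31·e^(−0.0976·3/12) + 3.54·e^(−0.0976·6/12)
I = 3.0551 + 1.8595 + 2.2543 + 3.3714 = 10.5403
F = (S − I)·e^(rT) = (106.87 − 10.5403) · e^(0.0976·10/12)
= 96.3297 · e^0.081333 = 96.3297 × 1.084732 = S$104.49

S$104.49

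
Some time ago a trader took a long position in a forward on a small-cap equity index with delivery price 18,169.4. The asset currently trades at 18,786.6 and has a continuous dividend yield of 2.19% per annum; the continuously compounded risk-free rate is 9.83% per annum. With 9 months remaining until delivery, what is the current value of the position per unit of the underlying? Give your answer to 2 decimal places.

Current fair forward for the remaining 9 months: F = S·e^((r − q)·T), (r − q) = 0.0983 − 0.0219 = 0.0764
F = 18786.6 · e^(0.0764 × 9/12) = 18786.6 × 1.05897345 = 19894.5106
Value of long forward = (F − K)·e^(−rT) = (19894.5106 − 18169.4) · e^(−0.0983·9/12)
= 1725.1106 × 0.92892711 = 1602.50

1602.50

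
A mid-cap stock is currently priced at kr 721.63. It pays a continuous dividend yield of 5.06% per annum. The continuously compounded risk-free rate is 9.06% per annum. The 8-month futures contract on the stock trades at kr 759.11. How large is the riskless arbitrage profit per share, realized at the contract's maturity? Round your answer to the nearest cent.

Fair futures: F* = S·e^(carry·T), with carry = (r − q) = 0.0906 − 0.0506 = 0.0400
F* = 721.63 · e^(0.0400 × 8/12) = 721.63 · e^0.026667 = 721.63 × 1.027026 = kr 741.1328
Market kr 759.11 > fair kr 741.1328: forward overpriced → cash-and-carry (buy spot, short the forward).
At maturity, profit = |F_mkt − F*| = |759.11 − 741.1328| = kr 17.98 per share

kr 17.98 per share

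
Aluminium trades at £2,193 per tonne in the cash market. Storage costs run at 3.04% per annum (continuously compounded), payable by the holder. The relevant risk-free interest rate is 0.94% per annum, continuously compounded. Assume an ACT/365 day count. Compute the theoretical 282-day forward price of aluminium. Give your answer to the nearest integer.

Net carry = r + u − y = 0.0094 + 0.0304 − 0.0000 = 0.0398
F = S·e^((r+u−y)T) = 2193 · e^(0.0398 × 282/365) = 2193 · e^0.030750
= 2193 × 1.031228 = £2,261 per tonne

£2,261 per tonne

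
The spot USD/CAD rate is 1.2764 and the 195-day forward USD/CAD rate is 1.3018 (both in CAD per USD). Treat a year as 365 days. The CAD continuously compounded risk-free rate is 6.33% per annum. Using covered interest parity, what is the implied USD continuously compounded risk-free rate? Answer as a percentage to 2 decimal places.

2.64%

F = S·e^((r_CAD − r_USD)T) ⇒ r_USD = r_CAD − ln(F/S)/T
ln(1.3018/1.2764) = 0.019704; /(195/365) = 0.036882
r_USD = 0.0633 − 0.036882 = 0.026418
r_USD = 2.64%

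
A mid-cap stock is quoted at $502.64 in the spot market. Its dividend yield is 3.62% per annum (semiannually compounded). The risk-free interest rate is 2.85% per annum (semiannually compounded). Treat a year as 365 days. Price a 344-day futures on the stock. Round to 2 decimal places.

$499.06

F = S · (1+r/2)^(2T) / (1+q/2)^(2T)
= 502.64 × 1.027030 / 1.034390 = 502.64 × 0.992885
F = $499.06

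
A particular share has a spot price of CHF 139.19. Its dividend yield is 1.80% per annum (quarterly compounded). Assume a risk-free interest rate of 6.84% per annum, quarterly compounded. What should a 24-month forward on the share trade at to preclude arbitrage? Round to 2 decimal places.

F = S · (1+r/4)^(4T) / (1+q/4)^(4T)
= 139.19 × 1.145274 / 1.036572 = 139.19 × 1.104867
F = CHF 153.79

CHF 153.79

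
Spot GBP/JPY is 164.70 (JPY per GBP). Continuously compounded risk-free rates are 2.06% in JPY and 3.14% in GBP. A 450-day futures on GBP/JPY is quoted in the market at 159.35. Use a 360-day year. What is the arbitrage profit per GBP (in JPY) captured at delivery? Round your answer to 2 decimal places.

Fair futures: F* = S·e^(carry·T), with carry = (r_JPY − r_GBP) = 0.0206 − 0.0314 = -0.0108
F* = 164.70 · e^(-0.0108 × 450/360) = 164.70 · e^-0.013500 = 164.70 × 0.986591 = 162.4915
Market 159.35 < fair 162.4915: forward underpriced → reverse cash-and-carry (short spot, go long the forward).
At maturity, profit = |F_mkt − F*| = |159.35 − 162.4915| = 3.14 per GBP (in JPY)

3.14 per GBP (in JPY)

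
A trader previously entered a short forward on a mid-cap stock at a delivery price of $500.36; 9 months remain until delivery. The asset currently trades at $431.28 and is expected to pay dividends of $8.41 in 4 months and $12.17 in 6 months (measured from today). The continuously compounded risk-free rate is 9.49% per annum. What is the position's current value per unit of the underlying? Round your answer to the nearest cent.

PV(remaining dividends) I = 8.41·e^(−0.0949·4/12) + 12.17·e^(−0.0949·6/12) = 19.7541
Current forward F = (S − I)·e^(rT) = (431.28 − 19.7541)·e^(0.0949·9/12) = 411.5259 × 1.073769 = 441.8838
Value (long) = (F − K)·e^(−rT) = (441.8838 − 500.36) × 0.931299 = -54.4588
Short position value = −(long value) = $54.46

$54.46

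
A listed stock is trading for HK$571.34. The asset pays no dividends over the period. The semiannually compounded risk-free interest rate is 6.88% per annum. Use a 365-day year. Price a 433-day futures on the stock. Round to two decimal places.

F = S · (1+r/2)^(2T)
= 571.34 × 1.083553
F = HK$619.08

HK$619.08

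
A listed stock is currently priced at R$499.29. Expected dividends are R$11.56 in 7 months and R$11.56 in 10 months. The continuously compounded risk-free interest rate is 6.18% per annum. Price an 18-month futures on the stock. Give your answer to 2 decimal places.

R$523.51

PV(dividends) I = 11.56·e^(−0.0618·7/12) + 11.56·e^(−0.0618·10/12)
I = 11.1507 + 10.9797 = 22.1304
F = (S − I)·e^(rT) = (499.29 − 22.1304) · e^(0.0618·18/12)
= 477.1596 · e^0.092700 = 477.1596 × 1.097133 = R$523.51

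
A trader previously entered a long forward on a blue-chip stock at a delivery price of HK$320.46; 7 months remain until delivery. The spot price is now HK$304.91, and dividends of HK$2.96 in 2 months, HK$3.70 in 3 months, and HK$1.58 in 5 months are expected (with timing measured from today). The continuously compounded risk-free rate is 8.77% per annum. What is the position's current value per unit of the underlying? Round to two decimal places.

-HK$7.63

PV(remaining dividends) I = 2.96·e^(−0.0877·2/12) + 3.70·e^(−0.0877·3/12) + 1.58·e^(−0.0877·5/12) = 8.0601
Current forward F = (S − I)·e^(rT) = (304.91 − 8.0601)·e^(0.0877·7/12) = 296.8499 × 1.052490 = 312.4316
Value (long) = (F − K)·e^(−rT) = (312.4316 − 320.46) × 0.950128 = -7.6280
Value = -HK$7.63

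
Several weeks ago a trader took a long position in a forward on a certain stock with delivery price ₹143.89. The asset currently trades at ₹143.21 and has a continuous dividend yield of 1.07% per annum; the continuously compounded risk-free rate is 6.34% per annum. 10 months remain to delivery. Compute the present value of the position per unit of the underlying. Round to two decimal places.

₹5.45

Current fair forward for the remaining 10 months: F = S·e^((r − q)·T), (r − q) = 0.0634 − 0.0107 = 0.0527
F = 143.21 · e^(0.0527 × 10/12) = 143.21 × 1.044895 = 149.6394
Value of long forward = (F − K)·e^(−rT) = (149.6394 − 143.89) · e^(−0.0634·10/12)
= 5.7494 × 0.948538 = 5.45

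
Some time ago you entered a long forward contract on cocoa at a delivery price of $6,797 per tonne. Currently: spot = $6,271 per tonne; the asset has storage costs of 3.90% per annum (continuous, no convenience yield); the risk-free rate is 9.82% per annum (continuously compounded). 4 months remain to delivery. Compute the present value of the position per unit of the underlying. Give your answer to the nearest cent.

Current fair forward for the remaining 4 months: F = S·e^((r + u)·T), (r + u) = 0.0982 + 0.0390 = 0.1372
F = 6271 · e^(0.1372 × 4/12) = 6271 × 1.04679523 = 6564.4529
Value of long forward = (F − K)·e^(−rT) = (6564.4529 − 6797) · e^(−0.0982·4/12)
= -232.5471 × 0.96779660 = -225.06

-$225.06 per tonne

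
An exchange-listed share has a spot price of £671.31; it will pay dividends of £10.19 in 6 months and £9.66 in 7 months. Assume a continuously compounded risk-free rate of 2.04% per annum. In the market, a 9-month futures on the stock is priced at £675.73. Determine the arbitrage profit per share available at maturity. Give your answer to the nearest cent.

PV(dividends) I = 10.19·e^(−0.0204·6/12) + 9.66·e^(−0.0204·7/12) = 19.6323
Fair futures F* = (S − I)·e^(rT) = (671.31 − 19.6323)·e^0.015300 = 651.6777 × 1.015418 = 661.7253
Market £675.73 > fair 661.7253: forward overpriced → cash-and-carry (borrow at r, buy the stock and collect the dividends, short the forward).
Profit at T = |F_mkt − F*| = |675.73 − 661.7253| = £14.00 per share

£14.00 per share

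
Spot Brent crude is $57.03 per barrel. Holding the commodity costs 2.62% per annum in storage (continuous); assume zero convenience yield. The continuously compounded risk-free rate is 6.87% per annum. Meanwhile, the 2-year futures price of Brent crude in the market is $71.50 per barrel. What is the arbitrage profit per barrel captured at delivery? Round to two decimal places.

$2.55 per barrel

Fair futures: F* = S·e^(carry·T), with carry = (r + u) = 0.0687 + 0.0262 = 0.0949
F* = 57.03 · e^(0.0949 × 2) = 57.03 · e^0.189800 = 57.03 × 1.209008 = $68.9497
Market $71.50 > fair $68.9497: forward overpriced → cash-and-carry (buy spot, short the forward).
At maturity, profit = |F_mkt − F*| = |71.50 − 68.9497| = $2.55 per barrel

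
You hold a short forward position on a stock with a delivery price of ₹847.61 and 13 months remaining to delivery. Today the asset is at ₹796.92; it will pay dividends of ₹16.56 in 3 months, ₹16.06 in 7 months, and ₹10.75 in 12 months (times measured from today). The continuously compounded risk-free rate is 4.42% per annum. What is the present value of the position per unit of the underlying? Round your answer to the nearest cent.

PV(remaining dividends) I = 16.56·e^(−0.0442·3/12) + 16.06·e^(−0.0442·7/12) + 10.75·e^(−0.0442·12/12) = 42.3144
Current forward F = (S − I)·e^(rT) = (796.92 − 42.3144)·e^(0.0442·13/12) = 754.6056 × 1.049048 = 791.6175
Value (long) = (F − K)·e^(−rT) = (791.6175 − 847.61) × 0.953245 = -53.3746
Short position value = −(long value) = ₹53.37

₹53.37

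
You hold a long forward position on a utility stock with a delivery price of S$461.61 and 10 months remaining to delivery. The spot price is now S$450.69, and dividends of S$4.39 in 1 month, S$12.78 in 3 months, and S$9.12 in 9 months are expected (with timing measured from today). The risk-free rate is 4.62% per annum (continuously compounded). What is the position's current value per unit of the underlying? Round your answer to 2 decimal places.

-S$19.30

PV(remaining dividends) I = 4.39·e^(−0.0462·1/12) + 12.78·e^(−0.0462·3/12) + 9.12·e^(−0.0462·9/12) = 25.8158
Current forward F = (S − I)·e^(rT) = (450.69 − 25.8158)·e^(0.0462·10/12) = 424.8742 × 1.039251 = 441.5509
Value (long) = (F − K)·e^(−rT) = (441.5509 − 461.61) × 0.962232 = -19.3015
Value = -S$19.30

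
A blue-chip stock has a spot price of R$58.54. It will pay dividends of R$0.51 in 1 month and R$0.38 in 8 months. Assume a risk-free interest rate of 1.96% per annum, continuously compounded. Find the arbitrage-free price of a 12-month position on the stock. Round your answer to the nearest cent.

R$58.80

PV(dividends) I = 0.51·e^(−0.0196·1/12) + 0.38·e^(−0.0196·8/12)
I = 0.5092 + 0.3751 = 0.8843
F = (S − I)·e^(rT) = (58.54 − 0.8843) · e^(0.0196·12/12)
= 57.6557 · e^0.019600 = 57.6557 × 1.019793 = R$58.80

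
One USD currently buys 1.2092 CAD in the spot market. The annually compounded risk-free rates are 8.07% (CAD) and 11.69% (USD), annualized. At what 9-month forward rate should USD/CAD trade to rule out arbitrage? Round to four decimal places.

By covered interest parity, F = S · (1+r_CAD)^T / (1+r_USD)^T
= 1.2092 × 1.059934 / 1.086452 = 1.2092 × 0.975592
F = 1.1797 CAD per USD

1.1797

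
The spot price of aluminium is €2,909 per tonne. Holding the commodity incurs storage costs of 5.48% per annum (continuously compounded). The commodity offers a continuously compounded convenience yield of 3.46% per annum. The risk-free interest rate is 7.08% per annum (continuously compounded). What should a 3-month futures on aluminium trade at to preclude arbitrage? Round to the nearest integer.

€2,976 per tonne

Net carry = r + u − y = 0.0708 + 0.0548 − 0.0346 = 0.0910
F = S·e^((r+u−y)T) = 2909 · e^(0.0910 × 3/12) = 2909 · e^0.022750
= 2909 × 1.023011 = €2,976 per tonne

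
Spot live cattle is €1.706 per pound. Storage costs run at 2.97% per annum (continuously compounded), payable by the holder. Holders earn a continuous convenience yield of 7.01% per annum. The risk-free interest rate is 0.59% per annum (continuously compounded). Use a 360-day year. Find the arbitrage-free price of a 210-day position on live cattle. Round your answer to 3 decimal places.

Net carry = r + u − y = 0.0059 + 0.0297 − 0.0701 = -0.0345
F = S·e^((r+u−y)T) = 1.706 · e^(-0.0345 × 210/360) = 1.706 · e^-0.020125
= 1.706 × 0.980076 = €1.672 per pound

€1.672 per pound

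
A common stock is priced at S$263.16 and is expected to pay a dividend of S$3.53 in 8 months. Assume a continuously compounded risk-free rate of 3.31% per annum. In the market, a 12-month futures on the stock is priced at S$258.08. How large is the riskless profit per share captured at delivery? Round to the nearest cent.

PV(dividends) I = 3.53·e^(−0.0331·8/12) = 3.4530
Fair futures F* = (S − I)·e^(rT) = (263.16 − 3.4530)·e^0.033100 = 259.7070 × 1.033654 = 268.4472
Market S$258.08 < fair 268.4472: forward underpriced → reverse cash-and-carry (short the stock, invest proceeds at r, pay the dividends, go long the forward).
Profit at T = |F_mkt − F*| = |258.08 − 268.4472| = S$10.37 per share

S$10.37 per share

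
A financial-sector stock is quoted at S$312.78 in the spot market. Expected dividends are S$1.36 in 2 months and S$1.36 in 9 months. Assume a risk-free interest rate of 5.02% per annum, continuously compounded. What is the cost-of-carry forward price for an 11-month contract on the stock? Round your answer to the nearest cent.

PV(dividends) I = 1.36·e^(−0.0502·2/12) + 1.36·e^(−0.0502·9/12)
I = 1.3487 + 1.3097 = 2.6584
F = (S − I)·e^(rT) = (312.78 − 2.6584) · e^(0.0502·11/12)
= 310.1216 · e^0.046017 = 310.1216 × 1.047092 = S$324.73

S$324.73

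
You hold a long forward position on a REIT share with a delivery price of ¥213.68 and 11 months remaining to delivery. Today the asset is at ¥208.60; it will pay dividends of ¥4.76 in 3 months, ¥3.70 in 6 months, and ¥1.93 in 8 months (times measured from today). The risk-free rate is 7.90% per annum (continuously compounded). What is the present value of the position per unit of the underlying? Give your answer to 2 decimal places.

-¥0.21

PV(remaining dividends) I = 4.76·e^(−0.0790·3/12) + 3.70·e^(−0.0790·6/12) + 1.93·e^(−0.0790·8/12) = 10.0546
Current forward F = (S − I)·e^(rT) = (208.60 − 10.0546)·e^(0.0790·11/12) = 198.5454 × 1.075103 = 213.4568
Value (long) = (F − K)·e^(−rT) = (213.4568 − 213.68) × 0.930143 = -0.2076
Value = -¥0.21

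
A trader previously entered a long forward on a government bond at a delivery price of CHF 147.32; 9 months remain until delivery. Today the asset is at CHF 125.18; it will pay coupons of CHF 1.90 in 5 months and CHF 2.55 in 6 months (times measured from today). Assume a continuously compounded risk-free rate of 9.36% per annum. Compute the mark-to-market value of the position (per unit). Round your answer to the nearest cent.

PV(remaining coupons) I = 1.90·e^(−0.0936·5/12) + 2.55·e^(−0.0936·6/12) = 4.2607
Current forward F = (S − I)·e^(rT) = (125.18 − 4.2607)·e^(0.0936·9/12) = 120.9193 × 1.072723 = 129.7129
Value (long) = (F − K)·e^(−rT) = (129.7129 − 147.32) × 0.932207 = -16.4135
Value = -CHF 16.41

-CHF 16.41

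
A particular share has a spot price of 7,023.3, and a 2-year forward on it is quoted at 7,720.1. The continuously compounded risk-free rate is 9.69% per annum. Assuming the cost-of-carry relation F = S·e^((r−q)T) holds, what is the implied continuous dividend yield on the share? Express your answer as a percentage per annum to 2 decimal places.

From F = S·e^((r−q)T): (r − q) = ln(F/S)/T
ln(7720.1/7023.3) = ln(1.099213) = 0.094594
(r − q) = 0.094594 / (2) = 0.047297
q = r − ln(F/S)/T = 0.0969 − 0.047297 = 0.049603
q = 4.96%

4.96%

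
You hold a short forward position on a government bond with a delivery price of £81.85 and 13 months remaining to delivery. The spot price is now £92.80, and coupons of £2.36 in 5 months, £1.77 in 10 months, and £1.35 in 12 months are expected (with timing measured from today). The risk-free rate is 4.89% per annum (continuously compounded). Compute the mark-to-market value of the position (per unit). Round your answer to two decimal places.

PV(remaining coupons) I = 2.36·e^(−0.0489·5/12) + 1.77·e^(−0.0489·10/12) + 1.35·e^(−0.0489·12/12) = 5.2973
Current forward F = (S − I)·e^(rT) = (92.80 − 5.2973)·e^(0.0489·13/12) = 87.5027 × 1.054403 = 92.2631
Value (long) = (F − K)·e^(−rT) = (92.2631 − 81.85) × 0.948404 = 9.8758
Short position value = −(long value) = -£9.88

-£9.88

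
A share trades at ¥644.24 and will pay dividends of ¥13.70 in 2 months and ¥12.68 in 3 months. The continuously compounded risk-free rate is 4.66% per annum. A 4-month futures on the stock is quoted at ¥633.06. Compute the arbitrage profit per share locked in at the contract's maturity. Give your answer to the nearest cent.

¥5.27 per share

PV(dividends) I = 13.70·e^(−0.0466·2/12) + 12.68·e^(−0.0466·3/12) = 26.1271
Fair futures F* = (S − I)·e^(rT) = (644.24 − 26.1271)·e^0.015533 = 618.1129 × 1.015654 = 627.7888
Market ¥633.06 > fair 627.7888: forward overpriced → cash-and-carry (borrow at r, buy the stock and collect the dividends, short the forward).
Profit at T = |F_mkt − F*| = |633.06 − 627.7888| = ¥5.27 per share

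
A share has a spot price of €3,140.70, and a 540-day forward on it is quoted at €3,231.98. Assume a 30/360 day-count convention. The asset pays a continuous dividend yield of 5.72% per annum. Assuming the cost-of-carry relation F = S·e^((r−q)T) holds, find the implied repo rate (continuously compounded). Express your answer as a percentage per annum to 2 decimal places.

From F = S·e^((r−q)T): (r − q) = ln(F/S)/T
ln(3231.98/3140.70) = ln(1.029064) = 0.028650
(r − q) = 0.028650 / (540/360) = 0.019100
r = ln(F/S)/T + q = 0.019100 + 0.0572 = 0.076300
r = 7.63%

7.63%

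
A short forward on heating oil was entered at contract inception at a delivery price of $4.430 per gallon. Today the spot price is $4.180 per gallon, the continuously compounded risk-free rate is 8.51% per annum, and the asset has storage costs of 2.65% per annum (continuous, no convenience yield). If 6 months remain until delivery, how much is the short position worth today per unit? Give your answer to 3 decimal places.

Current fair forward for the remaining 6 months: F = S·e^((r + u)·T), (r + u) = 0.0851 + 0.0265 = 0.1116
F = 4.180 · e^(0.1116 × 6/12) = 4.180 × 1.057386 = 4.4199
Value of long forward = (F − K)·e^(−rT) = (4.4199 − 4.430) · e^(−0.0851·6/12)
= -0.0101 × 0.958343 = -0.010
Short position value = −(long value) = $0.010

$0.010 per gallon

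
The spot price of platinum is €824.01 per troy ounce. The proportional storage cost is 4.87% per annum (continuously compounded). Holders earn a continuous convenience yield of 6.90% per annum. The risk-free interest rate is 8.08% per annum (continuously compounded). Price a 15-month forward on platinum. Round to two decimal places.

€888.74 per troy ounce

Net carry = r + u − y = 0.0808 + 0.0487 − 0.0690 = 0.0605
F = S·e^((r+u−y)T) = 824.01 · e^(0.0605 × 15/12) = 824.01 · e^0.075625
= 824.01 × 1.078558 = €888.74 per troy ounce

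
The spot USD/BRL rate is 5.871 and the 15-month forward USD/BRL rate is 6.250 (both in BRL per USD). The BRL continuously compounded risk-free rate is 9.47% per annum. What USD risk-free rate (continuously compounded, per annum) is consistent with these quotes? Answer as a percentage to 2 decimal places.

F = S·e^((r_BRL − r_USD)T) ⇒ r_USD = r_BRL − ln(F/S)/T
ln(6.250/5.871) = 0.062556; /(15/12) = 0.050045
r_USD = 0.0947 − 0.050045 = 0.044655
r_USD = 4.47%

4.47%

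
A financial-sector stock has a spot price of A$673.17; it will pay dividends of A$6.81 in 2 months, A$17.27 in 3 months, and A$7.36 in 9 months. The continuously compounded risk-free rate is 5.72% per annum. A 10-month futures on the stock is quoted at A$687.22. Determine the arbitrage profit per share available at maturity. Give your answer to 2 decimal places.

A$13.51 per share

PV(dividends) I = 6.81·e^(−0.0572·2/12) + 17.27·e^(−0.0572·3/12) + 7.36·e^(−0.0572·9/12) = 30.8211
Fair futures F* = (S − I)·e^(rT) = (673.17 − 30.8211)·e^0.047667 = 642.3489 × 1.048821 = 673.7090
Market A$687.22 > fair 673.7090: forward overpriced → cash-and-carry (borrow at r, buy the stock and collect the dividends, short the forward).
Profit at T = |F_mkt − F*| = |687.22 − 673.7090| = A$13.51 per share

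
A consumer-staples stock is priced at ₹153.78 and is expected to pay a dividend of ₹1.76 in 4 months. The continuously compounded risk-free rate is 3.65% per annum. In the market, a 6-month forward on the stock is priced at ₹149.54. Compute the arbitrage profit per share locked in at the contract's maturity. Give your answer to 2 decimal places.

₹5.30 per share

PV(dividends) I = 1.76·e^(−0.0365·4/12) = 1.7387
Fair forward F* = (S − I)·e^(rT) = (153.78 − 1.7387)·e^0.018250 = 152.0413 × 1.018418 = 154.8416
Market ₹149.54 < fair 154.8416: forward underpriced → reverse cash-and-carry (short the stock, invest proceeds at r, pay the dividends, go long the forward).
Profit at T = |F_mkt − F*| = |149.54 − 154.8416| = ₹5.30 per share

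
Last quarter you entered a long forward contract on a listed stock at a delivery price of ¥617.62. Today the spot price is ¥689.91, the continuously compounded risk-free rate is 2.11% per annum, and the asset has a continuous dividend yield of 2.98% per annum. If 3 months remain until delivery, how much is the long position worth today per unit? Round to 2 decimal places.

¥70.42

Current fair forward for the remaining 3 months: F = S·e^((r − q)·T), (r − q) = 0.0211 − 0.0298 = -0.0087
F = 689.91 · e^(-0.0087 × 3/12) = 689.91 × 0.997827 = 688.4108
Value of long forward = (F − K)·e^(−rT) = (688.4108 − 617.62) · e^(−0.0211·3/12)
= 70.7908 × 0.994739 = 70.42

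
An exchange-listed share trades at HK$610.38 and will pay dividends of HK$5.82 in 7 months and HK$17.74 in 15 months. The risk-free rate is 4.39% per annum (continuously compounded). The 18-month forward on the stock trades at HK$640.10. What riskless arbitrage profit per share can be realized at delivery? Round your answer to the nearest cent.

PV(dividends) I = 5.82·e^(−0.0439·7/12) + 17.74·e^(−0.0439·15/12) = 22.4656
Fair forward F* = (S − I)·e^(rT) = (610.38 − 22.4656)·e^0.065850 = 587.9144 × 1.068066 = 627.9314
Market HK$640.10 > fair 627.9314: forward overpriced → cash-and-carry (borrow at r, buy the stock and collect the dividends, short the forward).
Profit at T = |F_mkt − F*| = |640.10 − 627.9314| = HK$12.17 per share

HK$12.17 per share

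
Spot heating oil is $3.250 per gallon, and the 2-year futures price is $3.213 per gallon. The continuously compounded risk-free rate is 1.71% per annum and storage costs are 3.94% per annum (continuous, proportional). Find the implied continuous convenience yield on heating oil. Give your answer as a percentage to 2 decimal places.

6.22%

F = S·e^((r+u−y)T) ⇒ (r+u−y) = ln(F/S)/T
ln(3.213/3.250) = -0.011450; /T ⇒ -0.005725
y = r + u − ln(F/S)/T = 0.0171 + 0.0394 + 0.005725 = 0.062225
y = 6.22%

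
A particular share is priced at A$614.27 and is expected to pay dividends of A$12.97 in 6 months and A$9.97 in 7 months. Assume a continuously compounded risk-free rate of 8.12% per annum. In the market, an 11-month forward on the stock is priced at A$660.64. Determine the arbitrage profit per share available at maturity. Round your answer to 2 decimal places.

PV(dividends) I = 12.97·e^(−0.0812·6/12) + 9.97·e^(−0.0812·7/12) = 21.9627
Fair forward F* = (S − I)·e^(rT) = (614.27 − 21.9627)·e^0.074433 = 592.3073 × 1.077273 = 638.0767
Market A$660.64 > fair 638.0767: forward overpriced → cash-and-carry (borrow at r, buy the stock and collect the dividends, short the forward).
Profit at T = |F_mkt − F*| = |660.64 − 638.0767| = A$22.56 per share

A$22.56 per share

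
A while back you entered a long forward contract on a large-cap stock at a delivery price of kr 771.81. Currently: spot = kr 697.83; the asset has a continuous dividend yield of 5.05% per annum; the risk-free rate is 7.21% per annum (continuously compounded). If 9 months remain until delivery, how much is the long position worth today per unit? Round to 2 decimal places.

-kr 59.29

Current fair forward for the remaining 9 months: F = S·e^((r − q)·T), (r − q) = 0.0721 − 0.0505 = 0.0216
F = 697.83 · e^(0.0216 × 9/12) = 697.83 × 1.016332 = 709.2270
Value of long forward = (F − K)·e^(−rT) = (709.2270 − 771.81) · e^(−0.0721·9/12)
= -62.5830 × 0.947361 = -59.29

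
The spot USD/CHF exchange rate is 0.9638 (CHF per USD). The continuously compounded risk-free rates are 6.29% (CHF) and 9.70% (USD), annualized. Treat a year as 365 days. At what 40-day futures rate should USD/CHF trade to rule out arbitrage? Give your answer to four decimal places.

0.9602

F = S·e^((r_CHF − r_USD)T) = 0.9638 · e^((0.0629 − 0.0970) × 40/365)
= 0.9638 · e^-0.003737 = 0.9638 × 0.996270
F = 0.9602 CHF per USD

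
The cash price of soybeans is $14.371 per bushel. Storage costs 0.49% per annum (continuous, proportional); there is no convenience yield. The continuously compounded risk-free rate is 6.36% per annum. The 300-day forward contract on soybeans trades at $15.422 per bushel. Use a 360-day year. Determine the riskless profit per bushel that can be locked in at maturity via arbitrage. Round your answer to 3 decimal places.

$0.207 per bushel

Fair forward: F* = S·e^(carry·T), with carry = (r + u) = 0.0636 + 0.0049 = 0.0685
F* = 14.371 · e^(0.0685 × 300/360) = 14.371 · e^0.057083 = 14.371 × 1.058744 = $15.2152
Market $15.422 > fair $15.2152: forward overpriced → cash-and-carry (buy spot, short the forward).
At maturity, profit = |F_mkt − F*| = |15.422 − 15.2152| = $0.207 per bushel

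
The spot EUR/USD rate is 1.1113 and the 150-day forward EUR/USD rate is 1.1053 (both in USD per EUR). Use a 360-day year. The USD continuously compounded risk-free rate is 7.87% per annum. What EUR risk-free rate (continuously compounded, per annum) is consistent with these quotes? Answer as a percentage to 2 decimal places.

F = S·e^((r_USD − r_EUR)T) ⇒ r_EUR = r_USD − ln(F/S)/T
ln(1.1053/1.1113) = -0.005414; /(150/360) = -0.012994
r_EUR = 0.0787 + 0.012994 = 0.091694
r_EUR = 9.17%

9.17%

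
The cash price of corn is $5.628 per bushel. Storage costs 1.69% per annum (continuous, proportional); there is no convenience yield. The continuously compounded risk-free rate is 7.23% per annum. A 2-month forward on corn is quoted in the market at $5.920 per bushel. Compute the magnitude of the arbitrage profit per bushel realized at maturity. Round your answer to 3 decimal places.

$0.208 per bushel

Fair forward: F* = S·e^(carry·T), with carry = (r + u) = 0.0723 + 0.0169 = 0.0892
F* = 5.628 · e^(0.0892 × 2/12) = 5.628 · e^0.014867 = 5.628 × 1.014978 = $5.7123
Market $5.920 > fair $5.7123: forward overpriced → cash-and-carry (buy spot, short the forward).
At maturity, profit = |F_mkt − F*| = |5.920 − 5.7123| = $0.208 per bushel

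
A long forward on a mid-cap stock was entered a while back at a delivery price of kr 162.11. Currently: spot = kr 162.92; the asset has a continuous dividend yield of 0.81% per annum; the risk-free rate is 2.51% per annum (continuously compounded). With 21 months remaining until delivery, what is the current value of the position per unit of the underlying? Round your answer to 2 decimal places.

Current fair forward for the remaining 21 months: F = S·e^((r − q)·T), (r − q) = 0.0251 − 0.0081 = 0.0170
F = 162.92 · e^(0.0170 × 21/12) = 162.92 × 1.030197 = 167.8397
Value of long forward = (F − K)·e^(−rT) = (167.8397 − 162.11) · e^(−0.0251·21/12)
= 5.7297 × 0.957026 = 5.48

kr 5.48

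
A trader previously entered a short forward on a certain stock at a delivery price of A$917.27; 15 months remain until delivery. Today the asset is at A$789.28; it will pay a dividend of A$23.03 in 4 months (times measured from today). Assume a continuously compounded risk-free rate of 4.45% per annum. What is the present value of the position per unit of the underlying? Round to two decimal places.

PV(remaining dividends) I = 23.03·e^(−0.0445·4/12) = 22.6909
Current forward F = (S − I)·e^(rT) = (789.28 − 22.6909)·e^(0.0445·15/12) = 766.5891 × 1.057201 = 810.4388
Value (long) = (F − K)·e^(−rT) = (810.4388 − 917.27) × 0.945894 = -101.0510
Short position value = −(long value) = A$101.05

A$101.05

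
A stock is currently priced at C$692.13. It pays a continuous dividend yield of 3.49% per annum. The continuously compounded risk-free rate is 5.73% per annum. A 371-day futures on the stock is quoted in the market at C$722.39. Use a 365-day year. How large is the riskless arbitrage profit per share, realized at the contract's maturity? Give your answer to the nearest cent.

C$14.32 per share

Fair futures: F* = S·e^(carry·T), with carry = (r − q) = 0.0573 − 0.0349 = 0.0224
F* = 692.13 · e^(0.0224 × 371/365) = 692.13 · e^0.022768 = 692.13 × 1.023029 = C$708.0691
Market C$722.39 > fair C$708.0691: forward overpriced → cash-and-carry (buy spot, short the forward).
At maturity, profit = |F_mkt − F*| = |722.39 − 708.0691| = C$14.32 per share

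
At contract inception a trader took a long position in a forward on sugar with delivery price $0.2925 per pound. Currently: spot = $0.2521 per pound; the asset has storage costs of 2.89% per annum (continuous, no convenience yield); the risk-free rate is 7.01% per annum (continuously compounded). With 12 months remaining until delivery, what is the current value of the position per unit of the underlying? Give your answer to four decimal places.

-$0.0132 per pound

Current fair forward for the remaining 12 months: F = S·e^((r + u)·T), (r + u) = 0.0701 + 0.0289 = 0.0990
F = 0.2521 · e^(0.0990 × 12/12) = 0.2521 × 1.104066 = 0.2783
Value of long forward = (F − K)·e^(−rT) = (0.2783 − 0.2925) · e^(−0.0701·12/12)
= -0.0142 × 0.932301 = -0.0132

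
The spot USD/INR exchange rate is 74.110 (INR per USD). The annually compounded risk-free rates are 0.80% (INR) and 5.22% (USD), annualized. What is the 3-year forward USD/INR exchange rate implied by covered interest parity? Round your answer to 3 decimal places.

By covered interest parity, F = S · (1+r_INR)^T / (1+r_USD)^T
= 74.110 × 1.024193 / 1.164917 = 74.110 × 0.879198
F = 65.157 INR per USD

65.157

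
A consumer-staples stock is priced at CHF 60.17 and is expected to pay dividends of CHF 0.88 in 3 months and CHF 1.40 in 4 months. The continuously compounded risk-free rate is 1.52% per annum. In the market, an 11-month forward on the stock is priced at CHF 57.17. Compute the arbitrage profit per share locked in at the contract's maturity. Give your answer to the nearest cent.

CHF 1.54 per share

PV(dividends) I = 0.88·e^(−0.0152·3/12) + 1.40·e^(−0.0152·4/12) = 2.2696
Fair forward F* = (S − I)·e^(rT) = (60.17 − 2.2696)·e^0.013933 = 57.9004 × 1.014031 = 58.7128
Market CHF 57.17 < fair 58.7128: forward underpriced → reverse cash-and-carry (short the stock, invest proceeds at r, pay the dividends, go long the forward).
Profit at T = |F_mkt − F*| = |57.17 − 58.7128| = CHF 1.54 per share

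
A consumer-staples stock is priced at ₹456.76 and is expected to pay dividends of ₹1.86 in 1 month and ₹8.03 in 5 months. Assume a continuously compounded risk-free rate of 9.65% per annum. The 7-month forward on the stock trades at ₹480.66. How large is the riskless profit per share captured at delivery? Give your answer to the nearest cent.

₹7.56 per share

PV(dividends) I = 1.86·e^(−0.0965·1/12) + 8.03·e^(−0.0965·5/12) = 9.5586
Fair forward F* = (S − I)·e^(rT) = (456.76 − 9.5586)·e^0.056292 = 447.2014 × 1.057907 = 473.0975
Market ₹480.66 > fair 473.0975: forward overpriced → cash-and-carry (borrow at r, buy the stock and collect the dividends, short the forward).
Profit at T = |F_mkt − F*| = |480.66 − 473.0975| = ₹7.56 per share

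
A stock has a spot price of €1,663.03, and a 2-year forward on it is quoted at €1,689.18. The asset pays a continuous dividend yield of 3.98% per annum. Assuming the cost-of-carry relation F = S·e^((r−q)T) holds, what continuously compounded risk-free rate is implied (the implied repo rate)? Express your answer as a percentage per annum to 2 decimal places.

4.76%

From F = S·e^((r−q)T): (r − q) = ln(F/S)/T
ln(1689.18/1663.03) = ln(1.015724) = 0.015602
(r − q) = 0.015602 / (2) = 0.007801
r = ln(F/S)/T + q = 0.007801 + 0.0398 = 0.047601
r = 4.76%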